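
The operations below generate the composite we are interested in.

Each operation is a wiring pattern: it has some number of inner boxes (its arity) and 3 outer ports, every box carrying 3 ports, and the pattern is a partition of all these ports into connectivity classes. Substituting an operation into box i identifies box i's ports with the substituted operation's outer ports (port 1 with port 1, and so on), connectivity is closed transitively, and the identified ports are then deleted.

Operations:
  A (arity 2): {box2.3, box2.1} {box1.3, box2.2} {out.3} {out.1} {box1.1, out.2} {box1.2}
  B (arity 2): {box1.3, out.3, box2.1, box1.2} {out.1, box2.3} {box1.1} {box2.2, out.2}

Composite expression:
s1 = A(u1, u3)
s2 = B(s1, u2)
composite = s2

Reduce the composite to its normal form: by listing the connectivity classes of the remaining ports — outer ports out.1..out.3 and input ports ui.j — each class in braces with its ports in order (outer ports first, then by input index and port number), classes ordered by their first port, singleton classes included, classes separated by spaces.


{out.1, u2.3} {out.2, u2.2} {out.3, u1.1, u2.1} {u1.2} {u1.3, u3.2} {u3.1, u3.3}


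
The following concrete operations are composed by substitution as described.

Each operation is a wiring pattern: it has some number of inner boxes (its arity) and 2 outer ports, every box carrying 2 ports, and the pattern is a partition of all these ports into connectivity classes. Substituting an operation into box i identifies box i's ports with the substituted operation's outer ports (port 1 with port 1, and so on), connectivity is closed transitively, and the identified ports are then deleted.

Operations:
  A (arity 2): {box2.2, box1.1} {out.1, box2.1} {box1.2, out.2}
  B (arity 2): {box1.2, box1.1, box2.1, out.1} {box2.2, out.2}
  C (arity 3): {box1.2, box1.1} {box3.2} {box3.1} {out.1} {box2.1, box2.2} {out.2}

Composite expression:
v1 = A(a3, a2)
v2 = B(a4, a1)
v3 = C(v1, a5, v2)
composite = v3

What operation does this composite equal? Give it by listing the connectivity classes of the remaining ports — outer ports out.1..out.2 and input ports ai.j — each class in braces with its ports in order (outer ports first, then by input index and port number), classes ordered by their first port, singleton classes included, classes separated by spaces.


{out.1} {out.2} {a1.1, a4.1, a4.2} {a1.2} {a2.1, a3.2} {a2.2, a3.1} {a5.1, a5.2}

Connectivity passes through glued C-boundaries; trace each wire chain.
the subtree at A composes to {out.1, a2.1} {out.2, a3.2} {a2.2, a3.1} on (a3, a2); out.j = own outer ports
the subtree at B composes to {out.1, a1.1, a4.1, a4.2} {out.2, a1.2} on (a4, a1); out.j = own outer ports
the subtree at C composes to {out.1} {out.2} {a1.1, a4.1, a4.2} {a1.2} {a2.1, a3.2} {a2.2, a3.1} {a5.1, a5.2} on (a3, a2, a5, a4, a1); out.j = own outer ports


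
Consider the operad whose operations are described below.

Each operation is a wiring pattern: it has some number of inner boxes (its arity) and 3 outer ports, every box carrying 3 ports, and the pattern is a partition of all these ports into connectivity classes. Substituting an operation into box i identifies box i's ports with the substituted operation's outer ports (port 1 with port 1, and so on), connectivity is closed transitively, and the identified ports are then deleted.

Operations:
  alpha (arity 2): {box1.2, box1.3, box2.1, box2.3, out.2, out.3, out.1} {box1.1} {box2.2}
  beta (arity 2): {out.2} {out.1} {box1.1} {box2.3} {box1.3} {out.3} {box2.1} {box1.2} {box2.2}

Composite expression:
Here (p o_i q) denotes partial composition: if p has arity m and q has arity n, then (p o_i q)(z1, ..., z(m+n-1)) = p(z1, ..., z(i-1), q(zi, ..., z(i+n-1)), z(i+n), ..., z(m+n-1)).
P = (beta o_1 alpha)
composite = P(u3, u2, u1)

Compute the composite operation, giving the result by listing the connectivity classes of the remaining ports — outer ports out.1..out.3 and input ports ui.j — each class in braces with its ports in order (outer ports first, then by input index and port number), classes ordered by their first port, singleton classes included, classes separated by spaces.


{out.1} {out.2} {out.3} {u1.1} {u1.2} {u1.3} {u2.1, u2.3, u3.2, u3.3} {u2.2} {u3.1}

Connectivity passes through glued beta-boundaries; trace each wire chain.
after alpha, the pattern on (u3, u2) reads {out.1, out.2, out.3, u2.1, u2.3, u3.2, u3.3} {u2.2} {u3.1} (out.j = its outer ports)
after beta, the pattern on (u3, u2, u1) reads {out.1} {out.2} {out.3} {u1.1} {u1.2} {u1.3} {u2.1, u2.3, u3.2, u3.3} {u2.2} {u3.1} (out.j = its outer ports)


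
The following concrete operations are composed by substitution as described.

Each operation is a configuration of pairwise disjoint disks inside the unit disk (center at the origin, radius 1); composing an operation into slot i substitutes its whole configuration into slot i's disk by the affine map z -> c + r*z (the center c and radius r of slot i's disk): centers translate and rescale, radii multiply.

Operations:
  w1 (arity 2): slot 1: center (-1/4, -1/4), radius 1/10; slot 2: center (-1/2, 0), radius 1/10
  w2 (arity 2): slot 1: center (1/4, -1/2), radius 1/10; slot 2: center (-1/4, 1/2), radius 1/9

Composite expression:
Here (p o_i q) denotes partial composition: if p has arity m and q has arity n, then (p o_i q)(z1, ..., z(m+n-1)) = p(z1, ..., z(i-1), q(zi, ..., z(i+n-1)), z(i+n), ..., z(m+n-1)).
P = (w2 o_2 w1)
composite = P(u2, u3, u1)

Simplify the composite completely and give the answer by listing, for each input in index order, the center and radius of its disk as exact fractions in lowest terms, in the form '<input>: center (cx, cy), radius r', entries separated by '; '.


u1: center (-11/36, 1/2), radius 1/90; u2: center (1/4, -1/2), radius 1/10; u3: center (-5/18, 17/36), radius 1/90


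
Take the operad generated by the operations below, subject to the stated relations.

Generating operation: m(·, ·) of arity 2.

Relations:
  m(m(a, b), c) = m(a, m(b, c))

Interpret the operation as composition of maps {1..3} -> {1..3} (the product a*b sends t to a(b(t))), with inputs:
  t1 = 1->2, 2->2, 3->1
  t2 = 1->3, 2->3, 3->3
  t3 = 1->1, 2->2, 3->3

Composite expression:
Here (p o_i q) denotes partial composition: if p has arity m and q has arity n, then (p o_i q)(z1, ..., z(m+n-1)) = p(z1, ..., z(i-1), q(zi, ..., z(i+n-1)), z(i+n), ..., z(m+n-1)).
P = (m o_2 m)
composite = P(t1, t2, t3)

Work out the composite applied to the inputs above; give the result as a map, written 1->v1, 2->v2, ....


m(t2, t3) = 1->3, 2->3, 3->3
m(t1, m(t2, t3)) = 1->1, 2->1, 3->1

1->1, 2->1, 3->1


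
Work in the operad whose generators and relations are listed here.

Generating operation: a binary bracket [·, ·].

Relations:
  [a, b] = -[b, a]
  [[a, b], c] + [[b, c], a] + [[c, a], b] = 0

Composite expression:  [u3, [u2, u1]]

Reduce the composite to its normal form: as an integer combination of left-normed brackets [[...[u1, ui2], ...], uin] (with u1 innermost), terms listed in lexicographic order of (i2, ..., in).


[[u1, u2], u3]


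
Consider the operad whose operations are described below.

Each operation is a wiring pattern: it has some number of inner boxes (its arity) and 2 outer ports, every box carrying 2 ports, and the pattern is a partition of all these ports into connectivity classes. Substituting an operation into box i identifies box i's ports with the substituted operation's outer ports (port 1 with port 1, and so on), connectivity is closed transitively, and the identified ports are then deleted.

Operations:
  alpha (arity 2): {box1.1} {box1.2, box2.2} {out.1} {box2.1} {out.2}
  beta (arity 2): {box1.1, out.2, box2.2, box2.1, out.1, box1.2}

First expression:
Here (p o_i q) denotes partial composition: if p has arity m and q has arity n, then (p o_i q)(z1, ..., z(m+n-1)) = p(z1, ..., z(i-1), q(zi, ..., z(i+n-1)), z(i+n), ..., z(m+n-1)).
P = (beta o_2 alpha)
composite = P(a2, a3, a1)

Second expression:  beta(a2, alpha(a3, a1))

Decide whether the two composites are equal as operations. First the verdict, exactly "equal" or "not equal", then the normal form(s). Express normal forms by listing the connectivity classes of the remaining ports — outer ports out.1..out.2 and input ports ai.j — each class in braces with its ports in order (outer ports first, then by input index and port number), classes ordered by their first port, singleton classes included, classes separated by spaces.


Normal form of the first expression: {out.1, out.2, a2.1, a2.2} {a1.1} {a1.2, a3.2} {a3.1}
Normal form of the second expression: {out.1, out.2, a2.1, a2.2} {a1.1} {a1.2, a3.2} {a3.1}
Same normal form: equal.

equal; the common form is {out.1, out.2, a2.1, a2.2} {a1.1} {a1.2, a3.2} {a3.1}


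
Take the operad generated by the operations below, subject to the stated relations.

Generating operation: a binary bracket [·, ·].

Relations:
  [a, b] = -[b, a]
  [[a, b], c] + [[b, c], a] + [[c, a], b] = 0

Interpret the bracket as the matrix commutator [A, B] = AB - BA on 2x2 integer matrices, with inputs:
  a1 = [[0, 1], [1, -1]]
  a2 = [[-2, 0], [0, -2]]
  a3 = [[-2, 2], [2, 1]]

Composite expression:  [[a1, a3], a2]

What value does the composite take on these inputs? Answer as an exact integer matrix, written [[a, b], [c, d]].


[a1, a3] = [[0, 5], [-5, 0]]
[[a1, a3], a2] = [[0, 0], [0, 0]]

[[0, 0], [0, 0]]


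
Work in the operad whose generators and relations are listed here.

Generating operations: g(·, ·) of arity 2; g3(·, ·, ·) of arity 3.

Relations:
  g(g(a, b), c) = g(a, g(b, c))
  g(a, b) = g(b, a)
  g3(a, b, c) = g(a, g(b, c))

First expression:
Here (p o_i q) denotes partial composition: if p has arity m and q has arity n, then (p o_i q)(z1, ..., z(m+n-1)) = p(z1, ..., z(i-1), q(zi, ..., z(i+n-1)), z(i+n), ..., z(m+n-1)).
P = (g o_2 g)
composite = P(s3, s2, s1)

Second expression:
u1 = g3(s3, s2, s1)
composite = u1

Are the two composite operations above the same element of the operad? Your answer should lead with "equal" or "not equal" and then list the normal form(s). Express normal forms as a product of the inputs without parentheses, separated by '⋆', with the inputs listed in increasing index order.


equal; the common form is s1 ⋆ s2 ⋆ s3

In normal form, the first expression is s1 ⋆ s2 ⋆ s3
In normal form, the second expression is s1 ⋆ s2 ⋆ s3
Both agree, so they are equal.


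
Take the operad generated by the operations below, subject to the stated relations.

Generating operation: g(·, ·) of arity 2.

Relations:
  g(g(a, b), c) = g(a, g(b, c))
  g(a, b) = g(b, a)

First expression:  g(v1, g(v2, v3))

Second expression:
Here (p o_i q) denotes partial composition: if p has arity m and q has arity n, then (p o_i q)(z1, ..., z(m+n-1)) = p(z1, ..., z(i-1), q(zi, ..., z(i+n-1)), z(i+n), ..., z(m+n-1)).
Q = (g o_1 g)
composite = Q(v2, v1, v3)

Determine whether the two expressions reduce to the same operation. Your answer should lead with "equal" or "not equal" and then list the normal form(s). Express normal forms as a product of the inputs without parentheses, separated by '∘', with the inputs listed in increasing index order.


The first expression reduces to v1 ∘ v2 ∘ v3
The second expression reduces to v1 ∘ v2 ∘ v3
Same normal form: equal.

equal: each reduces to v1 ∘ v2 ∘ v3


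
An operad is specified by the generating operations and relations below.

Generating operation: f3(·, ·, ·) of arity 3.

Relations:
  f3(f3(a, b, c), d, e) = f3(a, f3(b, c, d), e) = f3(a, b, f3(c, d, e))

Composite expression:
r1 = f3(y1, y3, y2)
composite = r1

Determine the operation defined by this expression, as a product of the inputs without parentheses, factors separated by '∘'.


y1 ∘ y3 ∘ y2


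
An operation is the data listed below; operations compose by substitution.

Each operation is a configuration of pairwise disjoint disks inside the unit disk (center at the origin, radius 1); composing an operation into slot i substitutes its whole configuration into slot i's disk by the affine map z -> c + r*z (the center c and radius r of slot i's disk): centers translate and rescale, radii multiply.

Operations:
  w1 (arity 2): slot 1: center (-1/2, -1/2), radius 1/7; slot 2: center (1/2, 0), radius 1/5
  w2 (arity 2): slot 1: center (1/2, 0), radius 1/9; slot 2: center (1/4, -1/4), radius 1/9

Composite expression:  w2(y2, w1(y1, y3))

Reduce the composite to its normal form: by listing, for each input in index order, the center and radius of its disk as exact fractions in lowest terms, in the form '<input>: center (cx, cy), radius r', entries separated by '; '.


Only the slot chain above each y matters under w2; compose those maps.
input y2: composing its 1 substitution step yields center (1/2, 0), radius 1/9
input y1: composing its 2 substitution steps yields center (7/36, -11/36), radius 1/63
input y3: composing its 2 substitution steps yields center (11/36, -1/4), radius 1/45

y1: center (7/36, -11/36), radius 1/63; y2: center (1/2, 0), radius 1/9; y3: center (11/36, -1/4), radius 1/45


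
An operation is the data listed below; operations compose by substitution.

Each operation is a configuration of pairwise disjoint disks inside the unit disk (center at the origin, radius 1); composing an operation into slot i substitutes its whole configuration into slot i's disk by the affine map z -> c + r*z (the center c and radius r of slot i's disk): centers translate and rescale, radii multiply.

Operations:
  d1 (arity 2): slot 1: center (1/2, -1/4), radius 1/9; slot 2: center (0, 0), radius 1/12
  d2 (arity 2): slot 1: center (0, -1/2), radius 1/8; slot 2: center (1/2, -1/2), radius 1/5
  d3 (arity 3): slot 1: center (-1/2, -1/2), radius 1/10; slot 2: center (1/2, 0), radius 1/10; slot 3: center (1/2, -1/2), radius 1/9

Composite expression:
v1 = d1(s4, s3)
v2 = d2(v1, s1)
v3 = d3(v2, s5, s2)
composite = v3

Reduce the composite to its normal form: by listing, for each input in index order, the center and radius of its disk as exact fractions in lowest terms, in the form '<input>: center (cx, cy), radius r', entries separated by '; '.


s1: center (-9/20, -11/20), radius 1/50; s2: center (1/2, -1/2), radius 1/9; s3: center (-1/2, -11/20), radius 1/960; s4: center (-79/160, -177/320), radius 1/720; s5: center (1/2, 0), radius 1/10

Below d3, radii multiply path by path; the s-disk centers shift.
s4 passes through 3 substitutions, ending at center (-79/160, -177/320), radius 1/720
s3 passes through 3 substitutions, ending at center (-1/2, -11/20), radius 1/960
s1 passes through 2 substitutions, ending at center (-9/20, -11/20), radius 1/50
s5 passes through 1 substitution, ending at center (1/2, 0), radius 1/10
s2 passes through 1 substitution, ending at center (1/2, -1/2), radius 1/9


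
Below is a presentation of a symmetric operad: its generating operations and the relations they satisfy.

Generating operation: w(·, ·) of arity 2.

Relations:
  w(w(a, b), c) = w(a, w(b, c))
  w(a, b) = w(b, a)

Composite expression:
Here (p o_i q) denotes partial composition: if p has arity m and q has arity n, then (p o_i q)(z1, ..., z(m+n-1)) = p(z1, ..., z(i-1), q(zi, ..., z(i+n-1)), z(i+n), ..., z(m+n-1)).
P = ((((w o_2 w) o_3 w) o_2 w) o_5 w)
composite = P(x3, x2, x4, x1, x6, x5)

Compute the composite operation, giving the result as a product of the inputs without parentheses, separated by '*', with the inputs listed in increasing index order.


x1 * x2 * x3 * x4 * x5 * x6

With w associative and commutative, the x-input set is all that matters.
w(x2, x4) reduces to x2 * x4
w(x6, x5) reduces to x6 * x5
w(x1, w(x6, x5)) reduces to x1 * x6 * x5
w(w(x2, x4), w(x1, w(x6, x5))) reduces to x2 * x4 * x1 * x6 * x5
w(x3, w(w(x2, x4), w(x1, w(x6, x5)))) reduces to x3 * x2 * x4 * x1 * x6 * x5
reordering the factors by index: x1 * x2 * x3 * x4 * x5 * x6


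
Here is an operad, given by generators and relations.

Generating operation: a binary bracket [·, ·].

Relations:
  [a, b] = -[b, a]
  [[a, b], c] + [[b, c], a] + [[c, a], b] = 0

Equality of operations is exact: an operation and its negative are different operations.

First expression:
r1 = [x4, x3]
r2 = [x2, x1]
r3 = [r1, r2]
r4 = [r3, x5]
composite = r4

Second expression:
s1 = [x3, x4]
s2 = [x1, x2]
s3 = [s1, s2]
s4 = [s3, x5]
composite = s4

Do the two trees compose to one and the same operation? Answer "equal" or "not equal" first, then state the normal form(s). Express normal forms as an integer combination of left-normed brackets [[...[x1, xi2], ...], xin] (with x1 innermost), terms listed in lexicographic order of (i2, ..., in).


equal: each reduces to -[[[[x1, x2], x3], x4], x5] + [[[[x1, x2], x4], x3], x5]

Normal form of the first expression: -[[[[x1, x2], x3], x4], x5] + [[[[x1, x2], x4], x3], x5]
Normal form of the second expression: -[[[[x1, x2], x3], x4], x5] + [[[[x1, x2], x4], x3], x5]
Identical normal forms: equal.


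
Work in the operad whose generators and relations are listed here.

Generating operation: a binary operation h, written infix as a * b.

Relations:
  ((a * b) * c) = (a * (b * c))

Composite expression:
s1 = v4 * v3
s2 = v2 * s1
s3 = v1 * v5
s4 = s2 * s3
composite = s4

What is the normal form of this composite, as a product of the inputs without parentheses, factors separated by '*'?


v2 * v4 * v3 * v1 * v5

Associativity of h dissolves the nesting; only the v-input order survives.
(v4 * v3) reduces to v4 * v3
(v2 * (v4 * v3)) reduces to v2 * v4 * v3
(v1 * v5) reduces to v1 * v5
((v2 * (v4 * v3)) * (v1 * v5)) reduces to v2 * v4 * v3 * v1 * v5


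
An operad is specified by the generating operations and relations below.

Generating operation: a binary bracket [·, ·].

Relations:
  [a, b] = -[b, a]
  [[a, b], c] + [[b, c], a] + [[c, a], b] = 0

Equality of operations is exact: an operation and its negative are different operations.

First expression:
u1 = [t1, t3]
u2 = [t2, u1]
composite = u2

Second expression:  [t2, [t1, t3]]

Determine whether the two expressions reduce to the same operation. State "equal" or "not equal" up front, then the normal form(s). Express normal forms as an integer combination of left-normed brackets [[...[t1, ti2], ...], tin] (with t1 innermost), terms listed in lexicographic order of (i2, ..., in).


equal: each reduces to -[[t1, t3], t2]

The first expression, normalized: -[[t1, t3], t2]
The second expression, normalized: -[[t1, t3], t2]
Same normal form: equal.


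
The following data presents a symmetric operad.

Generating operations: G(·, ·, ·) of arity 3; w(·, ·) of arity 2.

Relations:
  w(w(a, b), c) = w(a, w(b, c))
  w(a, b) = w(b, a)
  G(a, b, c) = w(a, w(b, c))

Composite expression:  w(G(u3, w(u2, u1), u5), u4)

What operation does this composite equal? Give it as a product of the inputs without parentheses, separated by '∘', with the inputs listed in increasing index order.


Any arrangement under w is one operation, so sort the u-inputs.
w(u2, u1) collapses to u2 ∘ u1
G(u3, w(u2, u1), u5) collapses to u3 ∘ u2 ∘ u1 ∘ u5
w(G(u3, w(u2, u1), u5), u4) collapses to u3 ∘ u2 ∘ u1 ∘ u5 ∘ u4
rearranged into index order: u1 ∘ u2 ∘ u3 ∘ u4 ∘ u5

u1 ∘ u2 ∘ u3 ∘ u4 ∘ u5


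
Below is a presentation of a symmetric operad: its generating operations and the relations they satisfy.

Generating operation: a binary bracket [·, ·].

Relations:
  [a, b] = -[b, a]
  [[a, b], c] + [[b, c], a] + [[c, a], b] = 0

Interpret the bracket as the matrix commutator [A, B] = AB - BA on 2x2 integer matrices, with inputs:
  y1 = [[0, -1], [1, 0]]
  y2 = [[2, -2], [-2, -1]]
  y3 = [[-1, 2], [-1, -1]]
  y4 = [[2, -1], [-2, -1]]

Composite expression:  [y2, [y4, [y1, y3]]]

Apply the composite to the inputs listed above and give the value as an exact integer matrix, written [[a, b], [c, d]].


[[-12, -6], [-12, 12]]

[y1, y3] = [[-1, 0], [0, 1]]
[y4, [y1, y3]] = [[0, -2], [4, 0]]
[y2, [y4, [y1, y3]]] = [[-12, -6], [-12, 12]]


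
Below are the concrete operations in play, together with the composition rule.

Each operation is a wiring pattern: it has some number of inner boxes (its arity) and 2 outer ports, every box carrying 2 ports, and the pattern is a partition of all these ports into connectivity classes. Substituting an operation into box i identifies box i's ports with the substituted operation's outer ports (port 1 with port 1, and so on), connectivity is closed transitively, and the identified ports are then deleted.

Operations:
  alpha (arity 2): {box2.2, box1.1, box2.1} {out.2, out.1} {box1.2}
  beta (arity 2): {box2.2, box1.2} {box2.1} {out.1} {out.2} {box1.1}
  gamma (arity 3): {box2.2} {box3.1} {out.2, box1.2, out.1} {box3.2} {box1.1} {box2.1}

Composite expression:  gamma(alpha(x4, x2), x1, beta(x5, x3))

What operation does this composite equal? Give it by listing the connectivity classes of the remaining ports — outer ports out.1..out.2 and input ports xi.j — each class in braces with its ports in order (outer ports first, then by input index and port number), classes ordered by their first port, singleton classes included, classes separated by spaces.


{out.1, out.2} {x1.1} {x1.2} {x2.1, x2.2, x4.1} {x3.1} {x3.2, x5.2} {x4.2} {x5.1}

Two ports join when wires chain via gamma-identified ports.
stage alpha: inputs (x4, x2), connectivity {out.1, out.2} {x2.1, x2.2, x4.1} {x4.2}, out.j its boundary
stage beta: inputs (x5, x3), connectivity {out.1} {out.2} {x3.1} {x3.2, x5.2} {x5.1}, out.j its boundary
stage gamma: inputs (x4, x2, x1, x5, x3), connectivity {out.1, out.2} {x1.1} {x1.2} {x2.1, x2.2, x4.1} {x3.1} {x3.2, x5.2} {x4.2} {x5.1}, out.j its boundary


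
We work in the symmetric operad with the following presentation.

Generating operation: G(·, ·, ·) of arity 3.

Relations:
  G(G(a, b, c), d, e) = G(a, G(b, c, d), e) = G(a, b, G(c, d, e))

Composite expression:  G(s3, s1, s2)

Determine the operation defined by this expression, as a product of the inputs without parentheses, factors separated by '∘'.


All parenthesizations of G agree; list the s-inputs left to right.
G(s3, s1, s2) collapses to s3 ∘ s1 ∘ s2

s3 ∘ s1 ∘ s2


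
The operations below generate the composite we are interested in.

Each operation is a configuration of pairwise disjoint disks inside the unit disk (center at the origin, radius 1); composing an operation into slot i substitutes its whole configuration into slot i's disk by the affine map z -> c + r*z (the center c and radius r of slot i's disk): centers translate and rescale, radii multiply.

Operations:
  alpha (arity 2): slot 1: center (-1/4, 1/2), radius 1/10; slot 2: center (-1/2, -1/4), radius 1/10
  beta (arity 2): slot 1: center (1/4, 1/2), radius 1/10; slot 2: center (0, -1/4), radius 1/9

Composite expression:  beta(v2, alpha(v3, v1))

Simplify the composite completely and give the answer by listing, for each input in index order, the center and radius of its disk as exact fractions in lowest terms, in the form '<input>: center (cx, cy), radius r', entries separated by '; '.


v1: center (-1/18, -5/18), radius 1/90; v2: center (1/4, 1/2), radius 1/10; v3: center (-1/36, -7/36), radius 1/90

Each v-disk chains the slot maps above it in beta; radii multiply.
input v2: composing its 1 substitution step yields center (1/4, 1/2), radius 1/10
input v3: composing its 2 substitution steps yields center (-1/36, -7/36), radius 1/90
input v1: composing its 2 substitution steps yields center (-1/18, -5/18), radius 1/90


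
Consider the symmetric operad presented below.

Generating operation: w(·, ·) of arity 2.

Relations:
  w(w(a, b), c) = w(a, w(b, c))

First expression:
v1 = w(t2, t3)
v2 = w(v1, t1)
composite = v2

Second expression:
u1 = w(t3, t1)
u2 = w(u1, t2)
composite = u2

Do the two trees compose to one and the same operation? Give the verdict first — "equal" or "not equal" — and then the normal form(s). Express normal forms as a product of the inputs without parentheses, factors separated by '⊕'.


not equal — first t2 ⊕ t3 ⊕ t1, second t3 ⊕ t1 ⊕ t2


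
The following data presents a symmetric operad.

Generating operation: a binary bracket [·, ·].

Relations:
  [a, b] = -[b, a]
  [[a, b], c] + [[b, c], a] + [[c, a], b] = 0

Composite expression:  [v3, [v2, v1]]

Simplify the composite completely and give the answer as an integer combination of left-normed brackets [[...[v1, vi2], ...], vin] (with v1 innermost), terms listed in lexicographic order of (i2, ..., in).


[[v1, v2], v3]


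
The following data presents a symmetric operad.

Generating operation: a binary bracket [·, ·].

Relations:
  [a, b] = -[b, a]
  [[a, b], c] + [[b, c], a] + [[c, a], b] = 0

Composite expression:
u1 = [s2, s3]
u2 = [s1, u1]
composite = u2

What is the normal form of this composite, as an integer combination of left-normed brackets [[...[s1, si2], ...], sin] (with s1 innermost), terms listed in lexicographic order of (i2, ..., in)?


[[s1, s2], s3] - [[s1, s3], s2]

Left-normed coefficients sit on the s1-initial expansion words.
Composite bracket: [s1, [s2, s3]]
Full expansion: 4 signed words from ab - ba (2^2 = 4).
Keep just the words that open with s1:
  s1s2s3 appears with sign +1, giving the term +[[s1, s2], s3]
  s1s3s2 appears with sign -1, giving the term -[[s1, s3], s2]


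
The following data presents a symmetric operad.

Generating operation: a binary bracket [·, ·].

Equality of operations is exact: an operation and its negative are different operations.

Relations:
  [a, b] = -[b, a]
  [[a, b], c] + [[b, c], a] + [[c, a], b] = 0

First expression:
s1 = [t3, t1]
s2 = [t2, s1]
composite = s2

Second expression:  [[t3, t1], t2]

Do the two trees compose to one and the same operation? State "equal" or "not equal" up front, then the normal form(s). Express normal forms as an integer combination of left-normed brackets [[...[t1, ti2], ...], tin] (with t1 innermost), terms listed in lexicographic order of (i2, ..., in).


not equal; the first gives [[t1, t3], t2] and the second -[[t1, t3], t2]


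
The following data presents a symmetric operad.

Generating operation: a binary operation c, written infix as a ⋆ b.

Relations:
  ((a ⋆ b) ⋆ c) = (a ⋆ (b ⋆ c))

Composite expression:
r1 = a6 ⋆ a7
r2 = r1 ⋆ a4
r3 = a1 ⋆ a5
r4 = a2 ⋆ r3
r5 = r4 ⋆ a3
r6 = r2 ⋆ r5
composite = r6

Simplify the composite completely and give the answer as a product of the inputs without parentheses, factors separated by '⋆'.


a6 ⋆ a7 ⋆ a4 ⋆ a2 ⋆ a1 ⋆ a5 ⋆ a3


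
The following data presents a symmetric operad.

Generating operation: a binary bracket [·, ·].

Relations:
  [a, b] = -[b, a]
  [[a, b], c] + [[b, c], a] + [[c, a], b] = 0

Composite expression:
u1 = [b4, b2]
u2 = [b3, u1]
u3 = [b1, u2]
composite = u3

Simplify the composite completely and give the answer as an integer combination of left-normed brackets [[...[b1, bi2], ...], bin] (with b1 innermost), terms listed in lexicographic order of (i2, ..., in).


[[[b1, b2], b4], b3] - [[[b1, b3], b2], b4] + [[[b1, b3], b4], b2] - [[[b1, b4], b2], b3]

Left-normed coefficients sit on the b1-initial expansion words.
Composite bracket: [b1, [b3, [b4, b2]]]
The bracket unfolds into 8 signed words via [a, b] = ab - ba (2^3 = 8).
Only words starting with b1 matter:
  word b1b2b4b3 has sign +1, contributing +[[[b1, b2], b4], b3]
  word b1b3b2b4 has sign -1, contributing -[[[b1, b3], b2], b4]
  word b1b3b4b2 has sign +1, contributing +[[[b1, b3], b4], b2]
  word b1b4b2b3 has sign -1, contributing -[[[b1, b4], b2], b3]


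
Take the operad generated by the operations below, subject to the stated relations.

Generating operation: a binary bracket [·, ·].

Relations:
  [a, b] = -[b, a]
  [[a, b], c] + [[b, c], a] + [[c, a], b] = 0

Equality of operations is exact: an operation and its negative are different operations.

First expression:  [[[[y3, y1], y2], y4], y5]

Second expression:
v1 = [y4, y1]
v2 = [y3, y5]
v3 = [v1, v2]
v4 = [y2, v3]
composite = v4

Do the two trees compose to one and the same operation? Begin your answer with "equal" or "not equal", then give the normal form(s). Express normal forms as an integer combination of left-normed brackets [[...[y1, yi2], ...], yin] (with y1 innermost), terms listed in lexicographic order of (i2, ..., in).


Reducing the first expression gives -[[[[y1, y3], y2], y4], y5]
Reducing the second expression gives [[[[y1, y4], y3], y5], y2] - [[[[y1, y4], y5], y3], y2]
Distinct normal forms: not equal.

not equal; the first gives -[[[[y1, y3], y2], y4], y5] and the second [[[[y1, y4], y3], y5], y2] - [[[[y1, y4], y5], y3], y2]


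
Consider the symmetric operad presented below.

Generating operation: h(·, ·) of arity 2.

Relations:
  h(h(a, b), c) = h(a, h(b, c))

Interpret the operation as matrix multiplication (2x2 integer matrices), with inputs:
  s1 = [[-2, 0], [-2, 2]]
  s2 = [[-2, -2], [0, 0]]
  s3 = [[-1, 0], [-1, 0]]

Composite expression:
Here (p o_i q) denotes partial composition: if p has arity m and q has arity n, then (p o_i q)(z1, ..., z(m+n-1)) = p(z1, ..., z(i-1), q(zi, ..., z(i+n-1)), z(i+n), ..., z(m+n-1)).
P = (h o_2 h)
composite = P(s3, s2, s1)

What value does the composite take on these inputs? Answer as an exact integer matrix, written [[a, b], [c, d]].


[[-8, 4], [-8, 4]]

h(s2, s1) = [[8, -4], [0, 0]]
h(s3, h(s2, s1)) = [[-8, 4], [-8, 4]]


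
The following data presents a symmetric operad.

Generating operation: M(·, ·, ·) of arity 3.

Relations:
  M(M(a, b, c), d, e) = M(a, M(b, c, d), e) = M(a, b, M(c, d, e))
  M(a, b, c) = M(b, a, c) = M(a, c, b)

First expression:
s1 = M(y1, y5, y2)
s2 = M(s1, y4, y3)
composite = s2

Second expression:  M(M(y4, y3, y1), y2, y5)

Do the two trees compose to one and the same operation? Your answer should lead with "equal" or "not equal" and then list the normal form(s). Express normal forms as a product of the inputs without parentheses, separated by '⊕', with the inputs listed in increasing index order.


Normal form of the first expression: y1 ⊕ y2 ⊕ y3 ⊕ y4 ⊕ y5
Normal form of the second expression: y1 ⊕ y2 ⊕ y3 ⊕ y4 ⊕ y5
One common form — equal.

equal — both sides give y1 ⊕ y2 ⊕ y3 ⊕ y4 ⊕ y5


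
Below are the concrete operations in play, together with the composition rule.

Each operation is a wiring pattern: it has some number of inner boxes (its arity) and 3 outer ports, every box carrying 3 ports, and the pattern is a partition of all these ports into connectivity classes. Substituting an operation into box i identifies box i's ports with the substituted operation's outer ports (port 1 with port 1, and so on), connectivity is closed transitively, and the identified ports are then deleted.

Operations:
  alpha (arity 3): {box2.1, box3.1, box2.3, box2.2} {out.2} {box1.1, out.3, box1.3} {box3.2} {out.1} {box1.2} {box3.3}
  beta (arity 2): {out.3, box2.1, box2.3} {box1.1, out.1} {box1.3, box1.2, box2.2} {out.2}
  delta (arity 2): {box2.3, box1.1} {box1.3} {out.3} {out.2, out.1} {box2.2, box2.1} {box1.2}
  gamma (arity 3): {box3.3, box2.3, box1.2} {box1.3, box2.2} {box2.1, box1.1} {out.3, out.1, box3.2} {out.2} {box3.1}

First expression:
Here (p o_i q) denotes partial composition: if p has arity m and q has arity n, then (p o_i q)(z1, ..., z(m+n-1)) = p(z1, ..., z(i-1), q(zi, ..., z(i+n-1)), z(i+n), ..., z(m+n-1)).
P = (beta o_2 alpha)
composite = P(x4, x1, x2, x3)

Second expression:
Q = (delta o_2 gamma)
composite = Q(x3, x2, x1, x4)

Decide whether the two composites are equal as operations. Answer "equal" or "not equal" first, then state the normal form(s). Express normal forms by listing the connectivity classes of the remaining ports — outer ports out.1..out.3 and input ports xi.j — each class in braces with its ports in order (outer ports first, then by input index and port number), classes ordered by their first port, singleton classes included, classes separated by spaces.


Normal form of the first expression: {out.1, x4.1} {out.2} {out.3, x1.1, x1.3} {x1.2} {x2.1, x2.2, x2.3, x3.1} {x3.2} {x3.3} {x4.2, x4.3}
Normal form of the second expression: {out.1, out.2} {out.3} {x1.1, x2.1} {x1.2, x2.3} {x1.3, x2.2, x4.3} {x3.1, x4.2} {x3.2} {x3.3} {x4.1}
Distinct normal forms: not equal.

not equal — first {out.1, x4.1} {out.2} {out.3, x1.1, x1.3} {x1.2} {x2.1, x2.2, x2.3, x3.1} {x3.2} {x3.3} {x4.2, x4.3}, second {out.1, out.2} {out.3} {x1.1, x2.1} {x1.2, x2.3} {x1.3, x2.2, x4.3} {x3.1, x4.2} {x3.2} {x3.3} {x4.1}


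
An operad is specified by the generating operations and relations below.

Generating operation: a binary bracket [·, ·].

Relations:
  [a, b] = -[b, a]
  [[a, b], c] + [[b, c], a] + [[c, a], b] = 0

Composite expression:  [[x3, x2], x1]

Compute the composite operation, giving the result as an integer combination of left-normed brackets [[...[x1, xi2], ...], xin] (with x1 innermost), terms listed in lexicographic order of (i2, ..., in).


Left-normed coefficients sit on the x1-initial expansion words.
Composite bracket: [[x3, x2], x1]
Each bracket splits as ab - ba, giving 4 signed words (2^2 = 4).
Keep just the words that open with x1:
  from x1x2x3, sign +1: term +[[x1, x2], x3]
  from x1x3x2, sign -1: term -[[x1, x3], x2]

[[x1, x2], x3] - [[x1, x3], x2]


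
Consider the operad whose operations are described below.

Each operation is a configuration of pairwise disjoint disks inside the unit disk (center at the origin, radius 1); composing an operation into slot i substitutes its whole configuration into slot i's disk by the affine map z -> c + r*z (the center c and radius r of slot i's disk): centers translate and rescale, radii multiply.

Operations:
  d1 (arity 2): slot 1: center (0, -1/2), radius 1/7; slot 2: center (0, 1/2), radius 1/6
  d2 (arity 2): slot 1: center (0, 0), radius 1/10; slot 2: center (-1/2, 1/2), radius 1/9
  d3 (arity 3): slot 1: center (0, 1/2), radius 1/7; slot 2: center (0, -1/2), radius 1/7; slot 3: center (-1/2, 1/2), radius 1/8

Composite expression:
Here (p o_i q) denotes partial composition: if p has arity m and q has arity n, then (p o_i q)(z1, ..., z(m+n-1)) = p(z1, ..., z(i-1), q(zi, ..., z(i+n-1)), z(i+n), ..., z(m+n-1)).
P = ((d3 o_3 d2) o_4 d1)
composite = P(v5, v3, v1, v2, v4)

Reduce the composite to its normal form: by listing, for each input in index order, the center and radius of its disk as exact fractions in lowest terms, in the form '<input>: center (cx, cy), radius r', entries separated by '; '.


v1: center (-1/2, 1/2), radius 1/80; v2: center (-9/16, 5/9), radius 1/504; v3: center (0, -1/2), radius 1/7; v4: center (-9/16, 41/72), radius 1/432; v5: center (0, 1/2), radius 1/7

Follow each v-input down from d3: c' goes to c + r*c', radius to r*r'.
v5: after 1 affine step, its disk has center (0, 1/2), radius 1/7
v3: after 1 affine step, its disk has center (0, -1/2), radius 1/7
v1: after 2 affine steps, its disk has center (-1/2, 1/2), radius 1/80
v2: after 3 affine steps, its disk has center (-9/16, 5/9), radius 1/504
v4: after 3 affine steps, its disk has center (-9/16, 41/72), radius 1/432


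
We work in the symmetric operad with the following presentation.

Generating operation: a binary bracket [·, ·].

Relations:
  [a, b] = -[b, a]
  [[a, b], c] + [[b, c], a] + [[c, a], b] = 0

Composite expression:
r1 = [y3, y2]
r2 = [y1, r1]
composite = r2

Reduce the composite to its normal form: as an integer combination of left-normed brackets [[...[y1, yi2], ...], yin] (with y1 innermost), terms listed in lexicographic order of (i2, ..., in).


-[[y1, y2], y3] + [[y1, y3], y2]


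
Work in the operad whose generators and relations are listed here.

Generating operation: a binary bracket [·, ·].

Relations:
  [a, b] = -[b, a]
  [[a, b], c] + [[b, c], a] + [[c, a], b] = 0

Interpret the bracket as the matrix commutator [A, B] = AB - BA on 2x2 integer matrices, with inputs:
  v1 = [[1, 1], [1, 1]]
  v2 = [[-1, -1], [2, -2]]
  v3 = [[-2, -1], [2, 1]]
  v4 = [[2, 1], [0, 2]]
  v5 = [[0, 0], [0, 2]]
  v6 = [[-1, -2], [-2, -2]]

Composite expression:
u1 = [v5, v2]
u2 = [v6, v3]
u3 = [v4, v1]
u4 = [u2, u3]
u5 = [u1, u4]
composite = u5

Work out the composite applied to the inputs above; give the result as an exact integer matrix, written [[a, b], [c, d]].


[v5, v2] = [[0, 2], [4, 0]]
[v6, v3] = [[-6, -7], [4, 6]]
[v4, v1] = [[1, 0], [0, -1]]
[[v6, v3], [v4, v1]] = [[0, 14], [8, 0]]
[[v5, v2], [[v6, v3], [v4, v1]]] = [[-40, 0], [0, 40]]

[[-40, 0], [0, 40]]


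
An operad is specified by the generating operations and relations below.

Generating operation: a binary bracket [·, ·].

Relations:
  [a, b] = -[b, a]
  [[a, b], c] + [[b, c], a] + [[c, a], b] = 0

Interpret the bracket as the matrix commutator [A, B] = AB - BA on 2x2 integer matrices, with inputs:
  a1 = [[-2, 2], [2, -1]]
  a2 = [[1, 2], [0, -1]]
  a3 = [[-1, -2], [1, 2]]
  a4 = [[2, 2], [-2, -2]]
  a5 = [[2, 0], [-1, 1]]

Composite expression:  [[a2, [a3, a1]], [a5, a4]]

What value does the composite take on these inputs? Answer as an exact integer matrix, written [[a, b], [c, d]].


[a3, a1] = [[-6, -8], [5, 6]]
[a2, [a3, a1]] = [[10, 8], [-10, -10]]
[a5, a4] = [[2, 2], [-2, -2]]
[[a2, [a3, a1]], [a5, a4]] = [[4, 8], [0, -4]]

[[4, 8], [0, -4]]


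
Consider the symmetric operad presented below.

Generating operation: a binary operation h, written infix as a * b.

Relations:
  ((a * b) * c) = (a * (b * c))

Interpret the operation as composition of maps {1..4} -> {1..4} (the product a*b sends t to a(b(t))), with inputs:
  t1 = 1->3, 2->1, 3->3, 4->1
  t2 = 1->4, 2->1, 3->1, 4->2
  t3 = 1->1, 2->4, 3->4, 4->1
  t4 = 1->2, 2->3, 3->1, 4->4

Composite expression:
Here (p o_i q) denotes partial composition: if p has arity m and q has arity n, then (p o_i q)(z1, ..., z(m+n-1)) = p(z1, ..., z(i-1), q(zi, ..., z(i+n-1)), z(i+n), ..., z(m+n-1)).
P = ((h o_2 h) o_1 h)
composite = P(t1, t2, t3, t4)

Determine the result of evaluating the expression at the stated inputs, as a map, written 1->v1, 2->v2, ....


1->1, 2->1, 3->1, 4->1


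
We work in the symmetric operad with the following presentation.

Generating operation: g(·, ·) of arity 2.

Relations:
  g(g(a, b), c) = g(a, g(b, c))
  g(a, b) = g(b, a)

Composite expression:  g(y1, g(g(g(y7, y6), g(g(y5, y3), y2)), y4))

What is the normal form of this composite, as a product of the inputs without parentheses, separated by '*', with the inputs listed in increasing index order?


y1 * y2 * y3 * y4 * y5 * y6 * y7

With g associative and commutative, the y-input set is all that matters.
g(y7, y6) spells out as y7 * y6
g(y5, y3) spells out as y5 * y3
g(g(y5, y3), y2) spells out as y5 * y3 * y2
g(g(y7, y6), g(g(y5, y3), y2)) spells out as y7 * y6 * y5 * y3 * y2
g(g(g(y7, y6), g(g(y5, y3), y2)), y4) spells out as y7 * y6 * y5 * y3 * y2 * y4
g(y1, g(g(g(y7, y6), g(g(y5, y3), y2)), y4)) spells out as y1 * y7 * y6 * y5 * y3 * y2 * y4
reordering the factors by index: y1 * y2 * y3 * y4 * y5 * y6 * y7


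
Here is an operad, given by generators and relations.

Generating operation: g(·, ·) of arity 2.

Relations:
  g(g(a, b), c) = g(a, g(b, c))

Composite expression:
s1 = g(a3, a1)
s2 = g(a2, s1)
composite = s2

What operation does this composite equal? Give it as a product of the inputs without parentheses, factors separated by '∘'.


a2 ∘ a3 ∘ a1

Key point: g is associative — brackets drop, the a-order remains.
g(a3, a1) flattens to a3 ∘ a1
g(a2, g(a3, a1)) flattens to a2 ∘ a3 ∘ a1


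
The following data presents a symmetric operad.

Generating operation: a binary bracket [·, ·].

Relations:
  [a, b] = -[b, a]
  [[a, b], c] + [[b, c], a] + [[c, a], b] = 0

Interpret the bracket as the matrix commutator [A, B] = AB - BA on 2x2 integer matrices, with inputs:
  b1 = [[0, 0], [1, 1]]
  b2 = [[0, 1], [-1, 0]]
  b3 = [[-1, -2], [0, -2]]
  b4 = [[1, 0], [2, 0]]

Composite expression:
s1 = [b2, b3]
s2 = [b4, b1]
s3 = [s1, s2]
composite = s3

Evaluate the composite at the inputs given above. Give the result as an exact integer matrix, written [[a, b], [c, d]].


[[3, 0], [-12, -3]]


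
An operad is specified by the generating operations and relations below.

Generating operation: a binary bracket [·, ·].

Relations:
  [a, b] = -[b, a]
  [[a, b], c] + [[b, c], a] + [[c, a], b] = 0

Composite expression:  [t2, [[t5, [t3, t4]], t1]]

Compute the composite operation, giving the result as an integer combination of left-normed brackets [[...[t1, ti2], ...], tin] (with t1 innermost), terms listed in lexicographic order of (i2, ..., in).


-[[[[t1, t3], t4], t5], t2] + [[[[t1, t4], t3], t5], t2] + [[[[t1, t5], t3], t4], t2] - [[[[t1, t5], t4], t3], t2]
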